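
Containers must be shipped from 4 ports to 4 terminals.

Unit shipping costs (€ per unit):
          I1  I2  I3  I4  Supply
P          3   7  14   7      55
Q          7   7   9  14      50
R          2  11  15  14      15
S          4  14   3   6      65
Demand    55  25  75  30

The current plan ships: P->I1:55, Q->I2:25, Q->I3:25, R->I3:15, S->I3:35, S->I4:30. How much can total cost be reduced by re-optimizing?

Current plan cost = 55·3 + 25·7 + 25·9 + 15·15 + 35·3 + 30·6 = €1075.
Optimal plan:
  P–I1: 25 × €3 = €75
  P–I4: 30 × €7 = €210
  Q–I1: 15 × €7 = €105
  Q–I2: 25 × €7 = €175
  Q–I3: 10 × €9 = €90
  R–I1: 15 × €2 = €30
  S–I3: 65 × €3 = €195
Optimal cost = €880.
Saving = 1075 − 880 = €195.

195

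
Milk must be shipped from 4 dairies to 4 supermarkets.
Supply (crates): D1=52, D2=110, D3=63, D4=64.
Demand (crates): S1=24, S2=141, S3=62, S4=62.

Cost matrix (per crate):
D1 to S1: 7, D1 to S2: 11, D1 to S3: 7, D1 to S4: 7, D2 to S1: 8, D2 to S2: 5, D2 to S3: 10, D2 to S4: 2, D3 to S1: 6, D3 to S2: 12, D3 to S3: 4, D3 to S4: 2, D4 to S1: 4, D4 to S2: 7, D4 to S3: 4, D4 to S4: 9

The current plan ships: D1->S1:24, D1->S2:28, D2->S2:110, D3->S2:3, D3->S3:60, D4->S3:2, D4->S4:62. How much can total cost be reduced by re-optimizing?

Current plan cost = 24·7 + 28·11 + 110·5 + 3·12 + 60·4 + 2·4 + 62·9 = 1868.
Optimal plan:
  D1–S1: 24 × 7 = 168
  D1–S3: 28 × 7 = 196
  D2–S2: 110 × 5 = 550
  D3–S3: 1 × 4 = 4
  D3–S4: 62 × 2 = 124
  D4–S2: 31 × 7 = 217
  D4–S3: 33 × 4 = 132
Optimal cost = 1391.
Saving = 1868 − 1391 = 477.

477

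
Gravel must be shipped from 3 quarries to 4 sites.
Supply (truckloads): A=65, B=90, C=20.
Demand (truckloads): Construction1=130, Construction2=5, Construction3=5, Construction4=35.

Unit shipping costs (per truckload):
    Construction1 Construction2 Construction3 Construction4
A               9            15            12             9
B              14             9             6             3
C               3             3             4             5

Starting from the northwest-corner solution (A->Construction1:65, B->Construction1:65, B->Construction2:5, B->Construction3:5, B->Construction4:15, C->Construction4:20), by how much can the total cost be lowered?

Current plan cost = 65·9 + 65·14 + 5·9 + 5·6 + 15·3 + 20·5 = 1715.
Optimal plan:
  A->Construction1: 65 truckloads
  B->Construction1: 45 truckloads
  B->Construction2: 5 truckloads
  B->Construction3: 5 truckloads
  B->Construction4: 35 truckloads
  C->Construction1: 20 truckloads
Optimal cost = 1455.
Saving = 1715 − 1455 = 260.

260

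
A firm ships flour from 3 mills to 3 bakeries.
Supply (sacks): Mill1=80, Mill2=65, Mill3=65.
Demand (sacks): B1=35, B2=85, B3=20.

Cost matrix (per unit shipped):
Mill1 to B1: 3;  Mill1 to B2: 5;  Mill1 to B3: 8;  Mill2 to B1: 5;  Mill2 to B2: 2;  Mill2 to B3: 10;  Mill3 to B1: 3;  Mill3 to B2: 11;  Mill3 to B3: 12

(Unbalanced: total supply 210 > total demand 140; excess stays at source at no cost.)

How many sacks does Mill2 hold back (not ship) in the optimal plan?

0

An optimal plan:
  Mill1 to B2: 20 × 5 = 100
  Mill1 to B3: 20 × 8 = 160
  Mill2 to B2: 65 × 2 = 130
  Mill3 to B1: 35 × 3 = 105
Total cost = 495.
Mill2 ships 65 of its 65, leaving 0.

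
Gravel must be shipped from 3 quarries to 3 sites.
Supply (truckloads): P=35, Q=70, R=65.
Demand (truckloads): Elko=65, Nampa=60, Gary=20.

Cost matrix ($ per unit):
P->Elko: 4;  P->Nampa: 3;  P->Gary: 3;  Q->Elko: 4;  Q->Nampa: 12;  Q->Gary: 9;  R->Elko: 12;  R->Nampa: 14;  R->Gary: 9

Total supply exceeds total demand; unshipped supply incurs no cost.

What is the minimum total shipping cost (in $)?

885

A cheapest plan:
  P→Nampa: 35 × $3 = $105
  Q→Elko: 65 × $4 = $260
  Q→Nampa: 5 × $12 = $60
  R→Nampa: 20 × $14 = $280
  R→Gary: 20 × $9 = $180
Total = 105 + 260 + 60 + 280 + 180 = $885.
(Supply check: P ships 35; Q ships 70; R ships 40.)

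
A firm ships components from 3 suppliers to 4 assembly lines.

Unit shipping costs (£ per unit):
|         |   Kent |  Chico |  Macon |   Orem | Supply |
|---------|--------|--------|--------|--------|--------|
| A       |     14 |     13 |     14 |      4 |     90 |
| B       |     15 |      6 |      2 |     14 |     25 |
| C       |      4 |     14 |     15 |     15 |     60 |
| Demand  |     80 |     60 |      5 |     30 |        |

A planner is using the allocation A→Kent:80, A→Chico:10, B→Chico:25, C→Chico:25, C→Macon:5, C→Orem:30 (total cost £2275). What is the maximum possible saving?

985

Current plan cost = 80·14 + 10·13 + 25·6 + 25·14 + 5·15 + 30·15 = £2275.
Optimal plan:
  A->Kent: 20 batches
  A->Chico: 40 batches
  A->Orem: 30 batches
  B->Chico: 20 batches
  B->Macon: 5 batches
  C->Kent: 60 batches
Optimal cost = £1290.
Saving = 2275 − 1290 = £985.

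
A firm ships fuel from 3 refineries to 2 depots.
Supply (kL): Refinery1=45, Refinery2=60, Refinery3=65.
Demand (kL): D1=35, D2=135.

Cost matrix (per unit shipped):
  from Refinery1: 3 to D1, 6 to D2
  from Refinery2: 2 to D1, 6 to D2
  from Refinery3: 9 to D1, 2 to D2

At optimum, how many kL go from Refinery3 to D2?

Solving gives:
  Refinery1–D2: 45 × 6 = 270
  Refinery2–D1: 35 × 2 = 70
  Refinery2–D2: 25 × 6 = 150
  Refinery3–D2: 65 × 2 = 130
Total cost = 620.
So Refinery3→D2 carries 65 kL.

65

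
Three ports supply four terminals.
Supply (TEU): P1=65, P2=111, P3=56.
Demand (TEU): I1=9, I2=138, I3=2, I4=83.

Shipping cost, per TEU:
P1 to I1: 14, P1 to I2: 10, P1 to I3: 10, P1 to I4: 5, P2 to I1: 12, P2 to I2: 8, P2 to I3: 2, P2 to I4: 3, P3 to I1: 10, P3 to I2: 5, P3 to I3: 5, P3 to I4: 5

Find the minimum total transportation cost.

A cheapest plan:
  P1–I2: 65 × 10 = 650
  P2–I1: 9 × 12 = 108
  P2–I2: 17 × 8 = 136
  P2–I3: 2 × 2 = 4
  P2–I4: 83 × 3 = 249
  P3–I2: 56 × 5 = 280
Total = 650 + 108 + 136 + 4 + 249 + 280 = 1427.

1427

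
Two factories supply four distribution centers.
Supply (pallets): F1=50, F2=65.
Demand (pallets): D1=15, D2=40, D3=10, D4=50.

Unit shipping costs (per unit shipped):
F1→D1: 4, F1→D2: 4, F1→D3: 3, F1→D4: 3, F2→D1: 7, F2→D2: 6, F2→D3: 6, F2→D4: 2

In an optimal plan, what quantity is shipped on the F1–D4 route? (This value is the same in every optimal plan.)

0

The minimum-cost plan:
  F1 to D1: 15 pallets
  F1 to D2: 25 pallets
  F1 to D3: 10 pallets
  F2 to D2: 15 pallets
  F2 to D4: 50 pallets
Total cost = 380.
The route F1→D4 is not used.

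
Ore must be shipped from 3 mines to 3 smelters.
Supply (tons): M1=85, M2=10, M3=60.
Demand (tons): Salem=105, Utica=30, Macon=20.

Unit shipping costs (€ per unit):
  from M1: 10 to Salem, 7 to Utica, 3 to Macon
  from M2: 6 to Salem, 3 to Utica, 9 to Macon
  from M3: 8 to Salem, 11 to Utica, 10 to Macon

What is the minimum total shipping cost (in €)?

One minimum-cost allocation:
  M1→Salem: 35 × €10 = €350
  M1→Utica: 30 × €7 = €210
  M1→Macon: 20 × €3 = €60
  M2→Salem: 10 × €6 = €60
  M3→Salem: 60 × €8 = €480
Total = 350 + 210 + 60 + 60 + 480 = €1160.

1160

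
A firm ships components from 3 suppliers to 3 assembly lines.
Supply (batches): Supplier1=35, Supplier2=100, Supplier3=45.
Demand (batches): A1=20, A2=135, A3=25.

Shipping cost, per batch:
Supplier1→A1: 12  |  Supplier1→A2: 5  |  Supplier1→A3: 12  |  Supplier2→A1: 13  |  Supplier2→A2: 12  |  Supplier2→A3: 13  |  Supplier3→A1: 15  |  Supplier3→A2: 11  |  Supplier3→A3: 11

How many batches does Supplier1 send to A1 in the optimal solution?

0

Optimal shipments:
  Supplier1→A2: 35 × 5 = 175
  Supplier2→A1: 20 × 13 = 260
  Supplier2→A2: 80 × 12 = 960
  Supplier3→A2: 20 × 11 = 220
  Supplier3→A3: 25 × 11 = 275
Total cost = 1890.
The route Supplier1→A1 is not used.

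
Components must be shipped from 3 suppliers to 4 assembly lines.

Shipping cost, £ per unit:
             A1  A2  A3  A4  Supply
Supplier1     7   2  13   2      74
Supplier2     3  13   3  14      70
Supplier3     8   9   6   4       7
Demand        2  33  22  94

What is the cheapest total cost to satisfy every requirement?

859

Optimal allocation:
  Supplier1 to A4: 74 batches
  Supplier2 to A1: 2 batches
  Supplier2 to A2: 33 batches
  Supplier2 to A3: 22 batches
  Supplier2 to A4: 13 batches
  Supplier3 to A4: 7 batches
Total cost = £859.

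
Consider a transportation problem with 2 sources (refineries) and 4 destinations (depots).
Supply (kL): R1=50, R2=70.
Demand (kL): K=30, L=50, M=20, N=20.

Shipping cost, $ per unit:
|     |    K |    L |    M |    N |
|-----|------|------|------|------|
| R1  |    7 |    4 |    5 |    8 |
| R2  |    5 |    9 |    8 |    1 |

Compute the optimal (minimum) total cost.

530

One minimum-cost allocation:
  R1→L: 50 × $4 = $200
  R2→K: 30 × $5 = $150
  R2→M: 20 × $8 = $160
  R2→N: 20 × $1 = $20
Total = 200 + 150 + 160 + 20 = $530.
(Supply check: R1 ships 50; R2 ships 70.)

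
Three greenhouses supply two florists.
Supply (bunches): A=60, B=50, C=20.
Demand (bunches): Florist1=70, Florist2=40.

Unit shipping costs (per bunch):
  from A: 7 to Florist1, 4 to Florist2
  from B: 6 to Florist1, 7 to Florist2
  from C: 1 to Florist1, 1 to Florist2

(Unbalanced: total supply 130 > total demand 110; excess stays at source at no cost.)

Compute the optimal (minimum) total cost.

One minimum-cost allocation:
  A->Florist2: 40 × 4 = 160
  B->Florist1: 50 × 6 = 300
  C->Florist1: 20 × 1 = 20
Total = 160 + 300 + 20 = 480.

480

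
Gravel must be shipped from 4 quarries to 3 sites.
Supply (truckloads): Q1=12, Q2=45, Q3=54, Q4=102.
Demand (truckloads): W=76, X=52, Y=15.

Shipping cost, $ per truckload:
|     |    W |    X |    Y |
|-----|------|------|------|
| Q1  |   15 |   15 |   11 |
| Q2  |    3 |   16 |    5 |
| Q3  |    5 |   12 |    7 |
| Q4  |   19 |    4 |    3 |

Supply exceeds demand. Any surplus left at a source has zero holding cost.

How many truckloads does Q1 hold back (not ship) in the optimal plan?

12

Minimum-cost shipments:
  Q2->W: 45 × $3 = $135
  Q3->W: 31 × $5 = $155
  Q4->X: 52 × $4 = $208
  Q4->Y: 15 × $3 = $45
Total cost = $543.
Q1 ships 0 of its 12, leaving 12.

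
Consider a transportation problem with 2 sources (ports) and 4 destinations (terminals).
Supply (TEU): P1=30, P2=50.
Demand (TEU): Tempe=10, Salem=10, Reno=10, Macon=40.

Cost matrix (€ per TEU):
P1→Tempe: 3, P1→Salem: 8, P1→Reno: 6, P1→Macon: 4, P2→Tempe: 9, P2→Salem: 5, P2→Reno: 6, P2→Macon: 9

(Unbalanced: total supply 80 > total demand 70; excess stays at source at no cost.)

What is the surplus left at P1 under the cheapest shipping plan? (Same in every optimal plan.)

An optimal plan:
  P1 to Tempe: 10 TEU
  P1 to Macon: 20 TEU
  P2 to Salem: 10 TEU
  P2 to Reno: 10 TEU
  P2 to Macon: 20 TEU
Total cost = €400.
P1 ships 30 of its 30, leaving 0.

0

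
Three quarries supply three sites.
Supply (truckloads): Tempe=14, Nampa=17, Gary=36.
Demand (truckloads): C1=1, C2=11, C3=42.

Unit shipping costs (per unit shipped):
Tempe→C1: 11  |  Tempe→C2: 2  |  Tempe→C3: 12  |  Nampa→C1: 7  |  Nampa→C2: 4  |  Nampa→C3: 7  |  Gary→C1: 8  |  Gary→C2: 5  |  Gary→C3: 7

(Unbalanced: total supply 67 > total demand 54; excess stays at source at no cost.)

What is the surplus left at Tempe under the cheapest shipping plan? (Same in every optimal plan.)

3

An optimal plan:
  Tempe->C2: 11 × 2 = 22
  Nampa->C1: 1 × 7 = 7
  Nampa->C3: 16 × 7 = 112
  Gary->C3: 26 × 7 = 182
Total cost = 323.
Tempe ships 11 of its 14, leaving 3.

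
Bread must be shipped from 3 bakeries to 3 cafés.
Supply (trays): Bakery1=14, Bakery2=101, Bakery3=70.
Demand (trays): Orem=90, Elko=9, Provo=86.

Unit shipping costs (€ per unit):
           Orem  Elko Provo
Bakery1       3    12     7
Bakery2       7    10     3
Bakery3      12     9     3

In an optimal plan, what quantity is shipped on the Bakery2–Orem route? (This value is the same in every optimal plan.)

The minimum-cost plan:
  Bakery1–Orem: 14 trays
  Bakery2–Orem: 76 trays
  Bakery2–Provo: 25 trays
  Bakery3–Elko: 9 trays
  Bakery3–Provo: 61 trays
Total cost = €913.
So Bakery2→Orem carries 76 trays.

76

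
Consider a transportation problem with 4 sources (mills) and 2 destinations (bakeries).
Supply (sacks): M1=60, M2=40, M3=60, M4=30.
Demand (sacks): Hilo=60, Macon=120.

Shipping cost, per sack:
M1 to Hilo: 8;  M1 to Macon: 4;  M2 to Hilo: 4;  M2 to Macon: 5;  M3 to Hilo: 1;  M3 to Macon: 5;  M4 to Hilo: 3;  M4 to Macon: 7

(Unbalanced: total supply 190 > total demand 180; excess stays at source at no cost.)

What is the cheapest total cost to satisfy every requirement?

One minimum-cost allocation:
  M1 to Macon: 60 × 4 = 240
  M2 to Macon: 40 × 5 = 200
  M3 to Hilo: 60 × 1 = 60
  M4 to Macon: 20 × 7 = 140
Total = 240 + 200 + 60 + 140 = 640.

640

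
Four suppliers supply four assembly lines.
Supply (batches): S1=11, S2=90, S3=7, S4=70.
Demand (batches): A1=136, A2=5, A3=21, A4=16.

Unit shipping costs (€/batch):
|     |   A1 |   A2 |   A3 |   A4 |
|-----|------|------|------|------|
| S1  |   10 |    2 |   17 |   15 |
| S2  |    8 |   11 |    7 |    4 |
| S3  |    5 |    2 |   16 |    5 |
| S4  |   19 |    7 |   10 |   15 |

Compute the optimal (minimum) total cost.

1882

A cheapest plan:
  S1 to A1: 11 × €10 = €110
  S2 to A1: 74 × €8 = €592
  S2 to A4: 16 × €4 = €64
  S3 to A1: 7 × €5 = €35
  S4 to A1: 44 × €19 = €836
  S4 to A2: 5 × €7 = €35
  S4 to A3: 21 × €10 = €210
Total = 110 + 592 + 64 + 35 + 836 + 35 + 210 = €1882.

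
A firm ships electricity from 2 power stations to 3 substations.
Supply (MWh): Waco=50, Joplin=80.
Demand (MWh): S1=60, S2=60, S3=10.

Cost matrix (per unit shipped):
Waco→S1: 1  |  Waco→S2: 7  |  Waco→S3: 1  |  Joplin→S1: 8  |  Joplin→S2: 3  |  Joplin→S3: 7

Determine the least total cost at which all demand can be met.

380

An optimal shipping plan:
  Waco to S1: 50 MWh
  Joplin to S1: 10 MWh
  Joplin to S2: 60 MWh
  Joplin to S3: 10 MWh
Total cost = 380.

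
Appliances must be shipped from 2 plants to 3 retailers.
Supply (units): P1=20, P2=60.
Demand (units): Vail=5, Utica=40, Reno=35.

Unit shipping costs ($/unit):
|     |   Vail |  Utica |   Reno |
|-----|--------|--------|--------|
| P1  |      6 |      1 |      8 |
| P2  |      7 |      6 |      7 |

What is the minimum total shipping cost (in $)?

420

Optimal allocation:
  P1–Utica: 20 units
  P2–Vail: 5 units
  P2–Utica: 20 units
  P2–Reno: 35 units
Total cost = $420.
(Supply check: P1 ships 20; P2 ships 60.)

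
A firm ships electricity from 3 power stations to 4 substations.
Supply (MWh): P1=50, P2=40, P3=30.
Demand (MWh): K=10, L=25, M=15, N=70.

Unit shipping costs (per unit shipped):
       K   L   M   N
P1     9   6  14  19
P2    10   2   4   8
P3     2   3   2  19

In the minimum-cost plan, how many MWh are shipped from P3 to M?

Solving gives:
  P1->L: 20 × 6 = 120
  P1->N: 30 × 19 = 570
  P2->N: 40 × 8 = 320
  P3->K: 10 × 2 = 20
  P3->L: 5 × 3 = 15
  P3->M: 15 × 2 = 30
Total cost = 1075.
So P3→M carries 15 MWh.

15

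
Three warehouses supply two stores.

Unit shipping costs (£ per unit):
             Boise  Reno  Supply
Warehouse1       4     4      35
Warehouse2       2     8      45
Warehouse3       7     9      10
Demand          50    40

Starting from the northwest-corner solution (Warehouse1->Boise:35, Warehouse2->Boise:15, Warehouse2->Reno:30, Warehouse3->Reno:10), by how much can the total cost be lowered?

Current plan cost = 35·4 + 15·2 + 30·8 + 10·9 = £500.
Optimal plan:
  Warehouse1→Reno: 35 × £4 = £140
  Warehouse2→Boise: 45 × £2 = £90
  Warehouse3→Boise: 5 × £7 = £35
  Warehouse3→Reno: 5 × £9 = £45
Optimal cost = £310.
Saving = 500 − 310 = £190.

190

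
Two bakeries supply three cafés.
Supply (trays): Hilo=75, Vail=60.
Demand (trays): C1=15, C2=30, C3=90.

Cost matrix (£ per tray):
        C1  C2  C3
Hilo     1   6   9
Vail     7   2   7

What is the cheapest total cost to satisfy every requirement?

One minimum-cost allocation:
  Hilo→C1: 15 × £1 = £15
  Hilo→C3: 60 × £9 = £540
  Vail→C2: 30 × £2 = £60
  Vail→C3: 30 × £7 = £210
Total = 15 + 540 + 60 + 210 = £825.
(Supply check: Hilo ships 75; Vail ships 60.)

825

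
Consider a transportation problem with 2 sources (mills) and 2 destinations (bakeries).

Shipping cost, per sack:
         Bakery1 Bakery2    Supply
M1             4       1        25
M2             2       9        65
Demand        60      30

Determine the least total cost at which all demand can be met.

An optimal shipping plan:
  M1–Bakery2: 25 × 1 = 25
  M2–Bakery1: 60 × 2 = 120
  M2–Bakery2: 5 × 9 = 45
Total = 25 + 120 + 45 = 190.
(Supply check: M1 ships 25; M2 ships 65.)

190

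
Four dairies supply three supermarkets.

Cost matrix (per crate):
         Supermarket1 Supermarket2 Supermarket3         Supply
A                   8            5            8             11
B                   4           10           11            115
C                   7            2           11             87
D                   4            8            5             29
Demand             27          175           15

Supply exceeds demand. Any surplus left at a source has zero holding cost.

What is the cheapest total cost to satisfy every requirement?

1154

Optimal allocation:
  A–Supermarket2: 11 × 5 = 55
  B–Supermarket1: 27 × 4 = 108
  B–Supermarket2: 63 × 10 = 630
  C–Supermarket2: 87 × 2 = 174
  D–Supermarket2: 14 × 8 = 112
  D–Supermarket3: 15 × 5 = 75
Total = 55 + 108 + 630 + 174 + 112 + 75 = 1154.
(Supply check: A ships 11; B ships 90; C ships 87; D ships 29.)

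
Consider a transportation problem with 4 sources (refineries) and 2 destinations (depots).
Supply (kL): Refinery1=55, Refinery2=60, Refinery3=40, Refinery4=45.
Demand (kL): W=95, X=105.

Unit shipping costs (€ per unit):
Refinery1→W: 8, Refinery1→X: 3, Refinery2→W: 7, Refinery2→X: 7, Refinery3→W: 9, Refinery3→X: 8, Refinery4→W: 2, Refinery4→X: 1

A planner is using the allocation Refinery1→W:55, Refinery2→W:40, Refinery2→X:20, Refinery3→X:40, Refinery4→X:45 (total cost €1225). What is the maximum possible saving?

Current plan cost = 55·8 + 40·7 + 20·7 + 40·8 + 45·1 = €1225.
Optimal plan:
  Refinery1–X: 55 × €3 = €165
  Refinery2–W: 60 × €7 = €420
  Refinery3–W: 35 × €9 = €315
  Refinery3–X: 5 × €8 = €40
  Refinery4–X: 45 × €1 = €45
Optimal cost = €985.
Saving = 1225 − 985 = €240.

240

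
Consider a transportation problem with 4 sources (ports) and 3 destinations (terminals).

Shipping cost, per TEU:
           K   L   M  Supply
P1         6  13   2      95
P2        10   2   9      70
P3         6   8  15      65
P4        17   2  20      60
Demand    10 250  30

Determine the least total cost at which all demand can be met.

One minimum-cost allocation:
  P1→K: 10 × 6 = 60
  P1→L: 55 × 13 = 715
  P1→M: 30 × 2 = 60
  P2→L: 70 × 2 = 140
  P3→L: 65 × 8 = 520
  P4→L: 60 × 2 = 120
Total = 60 + 715 + 60 + 140 + 520 + 120 = 1615.

1615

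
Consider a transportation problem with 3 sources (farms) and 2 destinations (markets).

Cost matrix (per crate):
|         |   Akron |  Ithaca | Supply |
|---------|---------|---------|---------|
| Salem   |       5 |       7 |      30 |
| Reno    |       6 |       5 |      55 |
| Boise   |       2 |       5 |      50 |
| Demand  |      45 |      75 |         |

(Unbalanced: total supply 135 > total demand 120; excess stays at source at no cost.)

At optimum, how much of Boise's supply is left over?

Minimum-cost shipments:
  Salem->Ithaca: 15 crates
  Reno->Ithaca: 55 crates
  Boise->Akron: 45 crates
  Boise->Ithaca: 5 crates
Total cost = 495.
Boise ships 50 of its 50, leaving 0.

0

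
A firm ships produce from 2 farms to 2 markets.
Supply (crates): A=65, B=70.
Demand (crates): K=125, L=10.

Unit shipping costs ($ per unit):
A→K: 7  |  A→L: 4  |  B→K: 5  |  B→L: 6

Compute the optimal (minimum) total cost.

775

An optimal shipping plan:
  A->K: 55 × $7 = $385
  A->L: 10 × $4 = $40
  B->K: 70 × $5 = $350
Total = 385 + 40 + 350 = $775.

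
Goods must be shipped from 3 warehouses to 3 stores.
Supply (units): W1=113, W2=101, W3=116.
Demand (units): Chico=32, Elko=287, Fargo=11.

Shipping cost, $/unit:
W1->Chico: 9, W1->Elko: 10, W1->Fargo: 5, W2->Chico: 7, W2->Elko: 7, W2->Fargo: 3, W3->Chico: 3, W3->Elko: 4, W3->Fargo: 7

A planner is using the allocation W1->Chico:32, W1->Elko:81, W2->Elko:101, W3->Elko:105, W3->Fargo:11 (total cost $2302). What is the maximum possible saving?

Current plan cost = 32·9 + 81·10 + 101·7 + 105·4 + 11·7 = $2302.
Optimal plan:
  W1→Elko: 102 × $10 = $1020
  W1→Fargo: 11 × $5 = $55
  W2→Elko: 101 × $7 = $707
  W3→Chico: 32 × $3 = $96
  W3→Elko: 84 × $4 = $336
Optimal cost = $2214.
Saving = 2302 − 2214 = $88.

88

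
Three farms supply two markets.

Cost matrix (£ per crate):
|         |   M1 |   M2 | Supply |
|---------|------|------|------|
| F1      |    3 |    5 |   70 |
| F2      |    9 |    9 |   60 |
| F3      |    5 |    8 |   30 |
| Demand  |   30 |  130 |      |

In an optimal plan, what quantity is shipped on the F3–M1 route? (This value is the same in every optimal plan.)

30

Optimal shipments:
  F1->M2: 70 crates
  F2->M2: 60 crates
  F3->M1: 30 crates
Total cost = £1040.
So F3→M1 carries 30 crates.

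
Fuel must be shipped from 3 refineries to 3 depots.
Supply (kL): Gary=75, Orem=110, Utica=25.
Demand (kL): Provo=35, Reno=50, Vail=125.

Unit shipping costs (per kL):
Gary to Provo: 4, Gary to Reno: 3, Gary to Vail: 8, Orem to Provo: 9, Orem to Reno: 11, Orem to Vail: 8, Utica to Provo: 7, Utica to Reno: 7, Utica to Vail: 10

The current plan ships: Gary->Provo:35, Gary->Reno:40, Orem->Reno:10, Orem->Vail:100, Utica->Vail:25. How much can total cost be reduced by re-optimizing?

70

Current plan cost = 35·4 + 40·3 + 10·11 + 100·8 + 25·10 = 1420.
Optimal plan:
  Gary->Provo: 25 × 4 = 100
  Gary->Reno: 50 × 3 = 150
  Orem->Vail: 110 × 8 = 880
  Utica->Provo: 10 × 7 = 70
  Utica->Vail: 15 × 10 = 150
Optimal cost = 1350.
Saving = 1420 − 1350 = 70.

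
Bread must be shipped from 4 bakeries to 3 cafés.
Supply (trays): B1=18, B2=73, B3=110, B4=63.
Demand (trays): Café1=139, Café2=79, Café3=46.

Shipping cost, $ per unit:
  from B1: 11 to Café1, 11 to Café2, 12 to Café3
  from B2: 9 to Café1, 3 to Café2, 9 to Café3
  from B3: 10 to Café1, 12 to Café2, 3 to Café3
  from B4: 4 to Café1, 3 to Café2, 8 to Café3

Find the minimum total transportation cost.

1441

An optimal shipping plan:
  B1 to Café1: 18 × $11 = $198
  B2 to Café2: 73 × $3 = $219
  B3 to Café1: 64 × $10 = $640
  B3 to Café3: 46 × $3 = $138
  B4 to Café1: 57 × $4 = $228
  B4 to Café2: 6 × $3 = $18
Total = 198 + 219 + 640 + 138 + 228 + 18 = $1441.
(Supply check: B1 ships 18; B2 ships 73; B3 ships 110; B4 ships 63.)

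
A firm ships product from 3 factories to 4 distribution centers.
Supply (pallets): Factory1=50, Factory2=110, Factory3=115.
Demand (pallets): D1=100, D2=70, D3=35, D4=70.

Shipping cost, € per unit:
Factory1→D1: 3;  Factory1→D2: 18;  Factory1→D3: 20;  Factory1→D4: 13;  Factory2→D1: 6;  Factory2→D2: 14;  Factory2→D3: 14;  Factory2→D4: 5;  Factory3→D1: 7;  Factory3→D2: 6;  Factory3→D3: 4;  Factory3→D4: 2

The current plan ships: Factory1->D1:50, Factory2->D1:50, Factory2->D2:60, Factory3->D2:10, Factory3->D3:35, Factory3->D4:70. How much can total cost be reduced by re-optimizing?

Current plan cost = 50·3 + 50·6 + 60·14 + 10·6 + 35·4 + 70·2 = €1630.
Optimal plan:
  Factory1→D1: 50 × €3 = €150
  Factory2→D1: 50 × €6 = €300
  Factory2→D4: 60 × €5 = €300
  Factory3→D2: 70 × €6 = €420
  Factory3→D3: 35 × €4 = €140
  Factory3→D4: 10 × €2 = €20
Optimal cost = €1330.
Saving = 1630 − 1330 = €300.

300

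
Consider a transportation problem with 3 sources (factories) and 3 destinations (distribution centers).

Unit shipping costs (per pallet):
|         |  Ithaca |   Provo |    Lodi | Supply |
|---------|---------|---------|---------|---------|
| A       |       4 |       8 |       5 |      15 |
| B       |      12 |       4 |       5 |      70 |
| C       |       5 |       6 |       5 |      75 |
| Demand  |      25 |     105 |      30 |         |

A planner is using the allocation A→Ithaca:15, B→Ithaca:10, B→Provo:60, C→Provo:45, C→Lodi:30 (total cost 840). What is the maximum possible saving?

Current plan cost = 15·4 + 10·12 + 60·4 + 45·6 + 30·5 = 840.
Optimal plan:
  A–Ithaca: 15 × 4 = 60
  B–Provo: 70 × 4 = 280
  C–Ithaca: 10 × 5 = 50
  C–Provo: 35 × 6 = 210
  C–Lodi: 30 × 5 = 150
Optimal cost = 750.
Saving = 840 − 750 = 90.

90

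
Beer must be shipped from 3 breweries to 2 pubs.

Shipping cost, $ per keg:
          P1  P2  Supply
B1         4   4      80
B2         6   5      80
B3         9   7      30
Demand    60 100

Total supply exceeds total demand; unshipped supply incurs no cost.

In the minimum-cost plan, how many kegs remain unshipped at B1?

0

An optimal plan:
  B1→P1: 60 × $4 = $240
  B1→P2: 20 × $4 = $80
  B2→P2: 80 × $5 = $400
Total cost = $720.
B1 ships 80 of its 80, leaving 0.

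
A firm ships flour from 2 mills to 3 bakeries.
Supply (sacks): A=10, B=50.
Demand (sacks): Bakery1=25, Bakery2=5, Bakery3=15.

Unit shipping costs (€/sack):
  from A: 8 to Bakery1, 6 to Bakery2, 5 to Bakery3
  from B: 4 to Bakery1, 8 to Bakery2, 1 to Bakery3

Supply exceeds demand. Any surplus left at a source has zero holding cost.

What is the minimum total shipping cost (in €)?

An optimal shipping plan:
  A→Bakery2: 5 × €6 = €30
  B→Bakery1: 25 × €4 = €100
  B→Bakery3: 15 × €1 = €15
Total = 30 + 100 + 15 = €145.
(Supply check: A ships 5; B ships 40.)

145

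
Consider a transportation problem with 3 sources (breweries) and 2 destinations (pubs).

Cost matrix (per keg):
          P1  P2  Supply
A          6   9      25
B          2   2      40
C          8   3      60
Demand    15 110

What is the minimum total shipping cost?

An optimal shipping plan:
  A–P1: 15 × 6 = 90
  A–P2: 10 × 9 = 90
  B–P2: 40 × 2 = 80
  C–P2: 60 × 3 = 180
Total = 90 + 90 + 80 + 180 = 440.
(Supply check: A ships 25; B ships 40; C ships 60.)

440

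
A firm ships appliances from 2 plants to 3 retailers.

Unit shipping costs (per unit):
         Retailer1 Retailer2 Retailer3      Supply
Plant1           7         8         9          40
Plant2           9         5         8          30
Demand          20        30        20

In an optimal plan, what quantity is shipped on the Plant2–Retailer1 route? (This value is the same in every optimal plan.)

Solving gives:
  Plant1–Retailer1: 20 units
  Plant1–Retailer3: 20 units
  Plant2–Retailer2: 30 units
Total cost = 470.
The route Plant2→Retailer1 is not used.

0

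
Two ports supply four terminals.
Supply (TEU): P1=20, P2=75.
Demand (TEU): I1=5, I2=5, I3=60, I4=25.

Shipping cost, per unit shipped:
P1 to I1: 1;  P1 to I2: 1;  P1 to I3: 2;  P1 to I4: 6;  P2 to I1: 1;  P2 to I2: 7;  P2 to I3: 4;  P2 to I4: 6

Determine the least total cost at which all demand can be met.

370

A cheapest plan:
  P1–I2: 5 × 1 = 5
  P1–I3: 15 × 2 = 30
  P2–I1: 5 × 1 = 5
  P2–I3: 45 × 4 = 180
  P2–I4: 25 × 6 = 150
Total = 5 + 30 + 5 + 180 + 150 = 370.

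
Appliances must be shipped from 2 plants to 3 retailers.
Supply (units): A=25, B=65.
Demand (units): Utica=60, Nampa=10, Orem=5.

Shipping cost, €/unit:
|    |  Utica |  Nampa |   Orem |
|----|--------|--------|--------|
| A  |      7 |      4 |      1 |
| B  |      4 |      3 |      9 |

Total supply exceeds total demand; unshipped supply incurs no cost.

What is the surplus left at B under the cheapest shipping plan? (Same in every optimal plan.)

0

Minimum-cost shipments:
  A–Nampa: 5 × €4 = €20
  A–Orem: 5 × €1 = €5
  B–Utica: 60 × €4 = €240
  B–Nampa: 5 × €3 = €15
Total cost = €280.
B ships 65 of its 65, leaving 0.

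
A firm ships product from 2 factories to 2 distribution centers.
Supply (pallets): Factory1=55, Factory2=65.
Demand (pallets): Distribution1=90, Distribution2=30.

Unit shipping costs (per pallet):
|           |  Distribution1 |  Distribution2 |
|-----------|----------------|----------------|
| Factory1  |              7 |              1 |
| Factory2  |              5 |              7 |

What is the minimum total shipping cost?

A cheapest plan:
  Factory1–Distribution1: 25 × 7 = 175
  Factory1–Distribution2: 30 × 1 = 30
  Factory2–Distribution1: 65 × 5 = 325
Total = 175 + 30 + 325 = 530.
(Supply check: Factory1 ships 55; Factory2 ships 65.)

530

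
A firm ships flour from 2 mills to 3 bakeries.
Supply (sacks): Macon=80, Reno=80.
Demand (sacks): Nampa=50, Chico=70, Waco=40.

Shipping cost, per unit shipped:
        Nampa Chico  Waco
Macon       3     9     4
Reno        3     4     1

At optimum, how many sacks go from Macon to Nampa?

The minimum-cost plan:
  Macon->Nampa: 50 × 3 = 150
  Macon->Waco: 30 × 4 = 120
  Reno->Chico: 70 × 4 = 280
  Reno->Waco: 10 × 1 = 10
Total cost = 560.
So Macon→Nampa carries 50 sacks.

50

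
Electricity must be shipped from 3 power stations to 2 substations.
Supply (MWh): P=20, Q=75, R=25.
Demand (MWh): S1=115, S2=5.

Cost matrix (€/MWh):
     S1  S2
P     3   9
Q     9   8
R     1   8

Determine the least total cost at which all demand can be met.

Optimal allocation:
  P→S1: 20 MWh
  Q→S1: 70 MWh
  Q→S2: 5 MWh
  R→S1: 25 MWh
Total cost = €755.

755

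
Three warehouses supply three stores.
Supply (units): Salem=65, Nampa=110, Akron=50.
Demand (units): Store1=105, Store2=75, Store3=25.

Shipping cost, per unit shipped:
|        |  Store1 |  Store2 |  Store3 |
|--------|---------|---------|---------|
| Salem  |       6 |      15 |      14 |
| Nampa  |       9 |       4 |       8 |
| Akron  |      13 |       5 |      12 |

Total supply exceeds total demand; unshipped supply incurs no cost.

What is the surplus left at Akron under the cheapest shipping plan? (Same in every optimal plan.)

Minimum-cost shipments:
  Salem→Store1: 65 × 6 = 390
  Nampa→Store1: 40 × 9 = 360
  Nampa→Store2: 45 × 4 = 180
  Nampa→Store3: 25 × 8 = 200
  Akron→Store2: 30 × 5 = 150
Total cost = 1280.
Akron ships 30 of its 50, leaving 20.

20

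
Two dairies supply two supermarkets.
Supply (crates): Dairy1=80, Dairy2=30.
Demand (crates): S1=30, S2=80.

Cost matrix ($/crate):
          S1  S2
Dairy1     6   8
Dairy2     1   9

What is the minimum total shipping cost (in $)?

670

Optimal allocation:
  Dairy1->S2: 80 crates
  Dairy2->S1: 30 crates
Total cost = $670.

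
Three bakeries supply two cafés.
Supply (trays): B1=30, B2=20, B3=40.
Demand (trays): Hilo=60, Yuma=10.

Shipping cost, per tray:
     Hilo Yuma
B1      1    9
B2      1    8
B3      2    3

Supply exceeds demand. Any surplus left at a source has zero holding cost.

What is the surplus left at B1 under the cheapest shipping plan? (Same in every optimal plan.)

Minimum-cost shipments:
  B1→Hilo: 30 × 1 = 30
  B2→Hilo: 20 × 1 = 20
  B3→Hilo: 10 × 2 = 20
  B3→Yuma: 10 × 3 = 30
Total cost = 100.
B1 ships 30 of its 30, leaving 0.

0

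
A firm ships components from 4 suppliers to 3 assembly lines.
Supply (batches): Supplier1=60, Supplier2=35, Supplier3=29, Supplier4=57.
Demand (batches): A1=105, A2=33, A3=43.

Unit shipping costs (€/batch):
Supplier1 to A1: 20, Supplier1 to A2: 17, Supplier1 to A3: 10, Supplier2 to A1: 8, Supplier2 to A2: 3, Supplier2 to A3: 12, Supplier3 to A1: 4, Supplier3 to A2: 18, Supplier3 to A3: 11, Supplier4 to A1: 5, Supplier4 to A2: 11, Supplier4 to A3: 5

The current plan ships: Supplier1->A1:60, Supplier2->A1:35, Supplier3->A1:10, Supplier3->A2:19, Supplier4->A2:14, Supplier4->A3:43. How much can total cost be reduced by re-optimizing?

Current plan cost = 60·20 + 35·8 + 10·4 + 19·18 + 14·11 + 43·5 = €2231.
Optimal plan:
  Supplier1->A1: 17 × €20 = €340
  Supplier1->A3: 43 × €10 = €430
  Supplier2->A1: 2 × €8 = €16
  Supplier2->A2: 33 × €3 = €99
  Supplier3->A1: 29 × €4 = €116
  Supplier4->A1: 57 × €5 = €285
Optimal cost = €1286.
Saving = 2231 − 1286 = €945.

945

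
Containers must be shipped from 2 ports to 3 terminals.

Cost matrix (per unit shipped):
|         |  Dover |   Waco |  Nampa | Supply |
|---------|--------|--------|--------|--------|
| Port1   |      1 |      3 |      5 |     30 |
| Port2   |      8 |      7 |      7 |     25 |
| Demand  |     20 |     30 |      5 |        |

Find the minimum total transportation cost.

A cheapest plan:
  Port1→Dover: 20 TEU
  Port1→Waco: 10 TEU
  Port2→Waco: 20 TEU
  Port2→Nampa: 5 TEU
Total cost = 225.
(Supply check: Port1 ships 30; Port2 ships 25.)

225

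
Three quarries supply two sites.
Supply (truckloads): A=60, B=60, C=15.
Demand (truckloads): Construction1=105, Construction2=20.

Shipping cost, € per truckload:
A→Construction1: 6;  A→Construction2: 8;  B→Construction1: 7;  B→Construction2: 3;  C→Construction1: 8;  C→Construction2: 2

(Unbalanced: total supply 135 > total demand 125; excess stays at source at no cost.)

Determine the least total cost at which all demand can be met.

720

An optimal shipping plan:
  A→Construction1: 60 × €6 = €360
  B→Construction1: 45 × €7 = €315
  B→Construction2: 5 × €3 = €15
  C→Construction2: 15 × €2 = €30
Total = 360 + 315 + 15 + 30 = €720.
(Supply check: A ships 60; B ships 50; C ships 15.)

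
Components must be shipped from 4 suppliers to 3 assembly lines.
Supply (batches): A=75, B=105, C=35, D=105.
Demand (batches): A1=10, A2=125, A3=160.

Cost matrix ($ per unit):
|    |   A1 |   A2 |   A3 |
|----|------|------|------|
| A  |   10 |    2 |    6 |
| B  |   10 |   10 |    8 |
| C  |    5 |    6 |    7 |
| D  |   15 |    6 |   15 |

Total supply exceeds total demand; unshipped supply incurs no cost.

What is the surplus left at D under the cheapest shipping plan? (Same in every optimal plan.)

25

An optimal plan:
  A→A2: 45 × $2 = $90
  A→A3: 30 × $6 = $180
  B→A3: 105 × $8 = $840
  C→A1: 10 × $5 = $50
  C→A3: 25 × $7 = $175
  D→A2: 80 × $6 = $480
Total cost = $1815.
D ships 80 of its 105, leaving 25.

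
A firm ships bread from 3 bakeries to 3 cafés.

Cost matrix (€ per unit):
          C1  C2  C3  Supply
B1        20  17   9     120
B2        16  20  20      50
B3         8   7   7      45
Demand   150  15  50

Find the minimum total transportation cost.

2965

A cheapest plan:
  B1–C1: 55 × €20 = €1100
  B1–C2: 15 × €17 = €255
  B1–C3: 50 × €9 = €450
  B2–C1: 50 × €16 = €800
  B3–C1: 45 × €8 = €360
Total = 1100 + 255 + 450 + 800 + 360 = €2965.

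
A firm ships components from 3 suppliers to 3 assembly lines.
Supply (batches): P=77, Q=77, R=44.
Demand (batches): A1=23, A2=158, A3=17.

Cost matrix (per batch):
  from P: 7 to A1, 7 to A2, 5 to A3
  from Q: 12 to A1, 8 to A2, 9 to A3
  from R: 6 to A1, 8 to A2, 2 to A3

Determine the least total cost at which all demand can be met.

An optimal shipping plan:
  P→A2: 77 batches
  Q→A2: 77 batches
  R→A1: 23 batches
  R→A2: 4 batches
  R→A3: 17 batches
Total cost = 1359.
(Supply check: P ships 77; Q ships 77; R ships 44.)

1359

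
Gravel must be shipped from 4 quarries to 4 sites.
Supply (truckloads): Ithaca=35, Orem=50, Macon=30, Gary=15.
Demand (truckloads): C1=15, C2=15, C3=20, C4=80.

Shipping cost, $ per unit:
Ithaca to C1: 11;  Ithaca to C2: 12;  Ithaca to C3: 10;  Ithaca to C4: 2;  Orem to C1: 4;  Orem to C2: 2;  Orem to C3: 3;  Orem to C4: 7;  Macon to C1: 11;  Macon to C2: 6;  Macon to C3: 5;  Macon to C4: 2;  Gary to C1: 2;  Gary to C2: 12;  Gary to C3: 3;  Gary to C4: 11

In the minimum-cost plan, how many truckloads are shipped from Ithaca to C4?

Optimal shipments:
  Ithaca→C4: 35 truckloads
  Orem→C2: 15 truckloads
  Orem→C3: 20 truckloads
  Orem→C4: 15 truckloads
  Macon→C4: 30 truckloads
  Gary→C1: 15 truckloads
Total cost = $355.
So Ithaca→C4 carries 35 truckloads.

35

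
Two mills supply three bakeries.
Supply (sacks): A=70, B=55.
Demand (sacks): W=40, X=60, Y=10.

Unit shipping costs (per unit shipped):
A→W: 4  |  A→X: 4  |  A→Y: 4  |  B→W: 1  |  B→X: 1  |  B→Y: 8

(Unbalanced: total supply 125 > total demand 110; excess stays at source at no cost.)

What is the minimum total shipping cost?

275

A cheapest plan:
  A to W: 40 × 4 = 160
  A to X: 5 × 4 = 20
  A to Y: 10 × 4 = 40
  B to X: 55 × 1 = 55
Total = 160 + 20 + 40 + 55 = 275.
(Supply check: A ships 55; B ships 55.)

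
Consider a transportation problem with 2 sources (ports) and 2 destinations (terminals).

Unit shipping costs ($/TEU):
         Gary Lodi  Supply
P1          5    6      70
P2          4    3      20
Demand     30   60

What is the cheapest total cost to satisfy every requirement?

Optimal allocation:
  P1 to Gary: 30 × $5 = $150
  P1 to Lodi: 40 × $6 = $240
  P2 to Lodi: 20 × $3 = $60
Total = 150 + 240 + 60 = $450.

450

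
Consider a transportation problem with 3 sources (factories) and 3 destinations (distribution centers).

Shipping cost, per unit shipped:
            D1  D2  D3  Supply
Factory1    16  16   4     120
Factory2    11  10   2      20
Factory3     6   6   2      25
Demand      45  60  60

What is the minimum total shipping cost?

1550

One minimum-cost allocation:
  Factory1->D1: 20 × 16 = 320
  Factory1->D2: 40 × 16 = 640
  Factory1->D3: 60 × 4 = 240
  Factory2->D2: 20 × 10 = 200
  Factory3->D1: 25 × 6 = 150
Total = 320 + 640 + 240 + 200 + 150 = 1550.
(Supply check: Factory1 ships 120; Factory2 ships 20; Factory3 ships 25.)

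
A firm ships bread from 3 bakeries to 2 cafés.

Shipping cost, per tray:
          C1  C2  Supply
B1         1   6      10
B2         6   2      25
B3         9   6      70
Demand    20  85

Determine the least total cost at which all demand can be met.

510

Optimal allocation:
  B1–C1: 10 × 1 = 10
  B2–C2: 25 × 2 = 50
  B3–C1: 10 × 9 = 90
  B3–C2: 60 × 6 = 360
Total = 10 + 50 + 90 + 360 = 510.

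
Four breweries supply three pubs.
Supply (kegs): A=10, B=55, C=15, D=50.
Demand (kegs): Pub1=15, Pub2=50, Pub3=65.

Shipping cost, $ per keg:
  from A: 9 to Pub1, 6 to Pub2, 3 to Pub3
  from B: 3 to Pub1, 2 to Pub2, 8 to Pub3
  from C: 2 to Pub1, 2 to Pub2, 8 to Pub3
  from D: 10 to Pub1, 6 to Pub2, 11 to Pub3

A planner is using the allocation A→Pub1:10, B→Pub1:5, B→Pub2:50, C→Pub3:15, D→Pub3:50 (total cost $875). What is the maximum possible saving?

125

Current plan cost = 10·9 + 5·3 + 50·2 + 15·8 + 50·11 = $875.
Optimal plan:
  A to Pub3: 10 × $3 = $30
  B to Pub2: 50 × $2 = $100
  B to Pub3: 5 × $8 = $40
  C to Pub1: 15 × $2 = $30
  D to Pub3: 50 × $11 = $550
Optimal cost = $750.
Saving = 875 − 750 = $125.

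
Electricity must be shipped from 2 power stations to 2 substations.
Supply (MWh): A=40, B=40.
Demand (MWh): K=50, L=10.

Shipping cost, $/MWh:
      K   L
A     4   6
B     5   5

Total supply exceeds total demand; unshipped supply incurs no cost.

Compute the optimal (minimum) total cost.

One minimum-cost allocation:
  A→K: 40 × $4 = $160
  B→K: 10 × $5 = $50
  B→L: 10 × $5 = $50
Total = 160 + 50 + 50 = $260.

260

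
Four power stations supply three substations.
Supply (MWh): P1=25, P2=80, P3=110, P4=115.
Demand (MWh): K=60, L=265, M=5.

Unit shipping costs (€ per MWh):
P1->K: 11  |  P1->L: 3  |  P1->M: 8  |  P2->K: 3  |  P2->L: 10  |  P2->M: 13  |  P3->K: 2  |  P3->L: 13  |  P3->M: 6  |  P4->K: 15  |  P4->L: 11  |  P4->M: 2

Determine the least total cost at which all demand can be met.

2865

An optimal shipping plan:
  P1->L: 25 MWh
  P2->L: 80 MWh
  P3->K: 60 MWh
  P3->L: 50 MWh
  P4->L: 110 MWh
  P4->M: 5 MWh
Total cost = €2865.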